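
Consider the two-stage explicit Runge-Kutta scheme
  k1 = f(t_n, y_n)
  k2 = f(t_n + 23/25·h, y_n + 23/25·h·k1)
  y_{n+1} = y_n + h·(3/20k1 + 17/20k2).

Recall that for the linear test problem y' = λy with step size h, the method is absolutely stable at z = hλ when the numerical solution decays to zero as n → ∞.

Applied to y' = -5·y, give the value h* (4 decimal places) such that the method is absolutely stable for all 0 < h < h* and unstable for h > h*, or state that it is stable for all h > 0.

(-1.2788,0); λ=-5 ⇒ h* = (500/391)/5 = 0.2558.

Test eqn y'=λy, z=hλ:
  k1=λy_n ⇒ h·k1=z·y_n;  k2=λ(1+23/25z)y_n ⇒ h·k2=z(1+23/25z)y_n
  y_{n+1}/y_n = 1 + 3/20z + 17/20z(1+23/25z) = 1 + z + 391/500z²
  ⇒ R(z) = 1 + z + 391/500z².

Need |R(x)|<1, x<0.
x=-1.55: |R|=1.3288
R=1: x+391/500x²=0 ⇒ x=−500/391=-1.2788; min R=1−1/(4·391/500)=0.6803>−1
Confirm numerically:
  x=-0.870: |R|=0.72190 <1
  x=-0.858: |R|=0.71768 <1
  x=-0.836: |R|=0.71054 <1
  x=-0.523: |R|=0.69090 <1
  x=-1.836: |R|=1.80004 >1
  x=-1.620: |R|=1.43228 >1
Interval (-1.2788, 0).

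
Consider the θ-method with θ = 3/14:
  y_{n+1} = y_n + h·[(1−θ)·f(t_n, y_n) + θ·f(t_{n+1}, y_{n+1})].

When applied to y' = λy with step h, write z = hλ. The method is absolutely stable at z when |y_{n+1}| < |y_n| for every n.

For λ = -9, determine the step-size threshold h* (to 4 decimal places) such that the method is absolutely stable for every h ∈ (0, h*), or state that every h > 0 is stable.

Test eqn y'=λy, z=hλ:
  y_{n+1} = y_n + z·[11/14·y_n + 3/14·y_{n+1}] ⇒ (1 − 3/14z)y_{n+1} = (1 + 11/14z)y_n
  so R(z) = (1 + 11/14z)/(1 − 3/14z).

Boundary: |R(x)|=1, x<0.
x=-0.63: |R|=0.4449
R=−1: 1+11/14x = −1+3/14x ⇒ -4/7x=2 ⇒ x=2/(-4/7)=-3.5000
Confirm numerically:
  x=-2.604: |R|=0.67137 <1
  x=-1.965: |R|=0.38276 <1
  x=-1.712: |R|=0.25251 <1
  x=-1.679: |R|=0.23475 <1
  x=-3.770: |R|=1.08534 >1
  x=-3.766: |R|=1.08412 >1
  x=-3.742: |R|=1.07675 >1
Interval (-3.5000, 0).

(-3.5000,0); λ=-9 ⇒ h* = (7/2)/9 = 0.3889.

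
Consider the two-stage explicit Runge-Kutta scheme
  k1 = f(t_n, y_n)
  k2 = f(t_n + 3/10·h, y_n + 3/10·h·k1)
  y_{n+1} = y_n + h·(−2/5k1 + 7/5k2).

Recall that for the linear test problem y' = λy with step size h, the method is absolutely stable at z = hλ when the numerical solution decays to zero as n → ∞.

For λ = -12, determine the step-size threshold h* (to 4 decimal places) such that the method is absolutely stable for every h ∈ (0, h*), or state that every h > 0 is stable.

(-2.3810,0); λ=-12 ⇒ h* = (50/21)/12 = 0.1984.

Set f=λy, z=hλ:
  k1=λy_n ⇒ h·k1=z·y_n;  k2=λ(1+3/10z)y_n ⇒ h·k2=z(1+3/10z)y_n
  y_{n+1}/y_n = 1 − 2/5z + 7/5z(1+3/10z) = 1 + z + 21/50z²
  ⇒ R(z) = 1 + z + 21/50z².

Find x<0 with |R(x)|<1.
x=-1.08: |R|=0.4099
R=1: x+21/50x²=0 ⇒ x=−50/21=-2.3810; min R=1−1/(4·21/50)=0.4048>−1
Confirm numerically:
  x=-1.970: |R|=0.65998 <1
  x=-1.750: |R|=0.53625 <1
  x=-1.423: |R|=0.42747 <1
  x=-2.876: |R|=1.59798 >1
  x=-2.707: |R|=1.37070 >1
Stable set (-2.3810, 0).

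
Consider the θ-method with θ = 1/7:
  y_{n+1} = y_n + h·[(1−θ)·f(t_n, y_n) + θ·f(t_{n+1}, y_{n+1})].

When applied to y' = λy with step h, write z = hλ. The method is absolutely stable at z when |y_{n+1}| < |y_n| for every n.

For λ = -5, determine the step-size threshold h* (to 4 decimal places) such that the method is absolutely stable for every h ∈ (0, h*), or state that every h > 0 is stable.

(-2.8000,0); λ=-5 ⇒ h* = (14/5)/5 = 0.5600.

On y'=λy, z=hλ:
  y_{n+1} = y_n + z·[6/7·y_n + 1/7·y_{n+1}] ⇒ (1 − 1/7z)y_{n+1} = (1 + 6/7z)y_n
  Hence R(z) = (1 + 6/7z)/(1 − 1/7z).

Boundary: |R(x)|=1, x<0.
x=-0.76: |R|=0.3144
R=−1: 1+6/7x = −1+1/7x ⇒ -5/7x=2 ⇒ x=2/(-5/7)=-2.8000
Confirm numerically:
  x=-2.443: |R|=0.81097 <1
  x=-1.736: |R|=0.39103 <1
  x=-1.328: |R|=0.11623 <1
  x=-1.210: |R|=0.03167 <1
  x=-3.073: |R|=1.13551 >1
  x=-2.916: |R|=1.05849 >1
So |R|<1 on (-2.8000, 0).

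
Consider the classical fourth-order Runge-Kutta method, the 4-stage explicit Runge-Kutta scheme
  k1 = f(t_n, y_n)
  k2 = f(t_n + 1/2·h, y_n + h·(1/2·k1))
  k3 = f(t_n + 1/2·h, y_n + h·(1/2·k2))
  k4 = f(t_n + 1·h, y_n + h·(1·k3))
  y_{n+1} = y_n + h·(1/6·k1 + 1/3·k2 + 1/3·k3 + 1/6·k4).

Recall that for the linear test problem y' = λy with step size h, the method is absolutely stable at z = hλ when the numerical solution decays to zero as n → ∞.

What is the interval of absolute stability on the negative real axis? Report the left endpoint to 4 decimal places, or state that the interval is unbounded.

z∈(-2.7853,0).

With y'=λy (z=hλ):
  order 4, 4-stage ⇒ R(z)=1+z+z^2/2+z^3/6+z^4/24
  (e.g. R(-0.53)=0.58892, |R|=0.58892)

Find x<0 with |R(x)|<1.
x=-0.53: |R|=0.5889
|R(-2.46)|=0.6106 |R(-2.03)|=0.3438 |R(-0.97)|=0.3852
Bisect:
  x_lo=-3.6573 |R|=3.3322  x_hi=-0.2690 |R|=0.7642
  mid=-1.96314 |R|=0.32172 →hi
  mid=-2.81023 |R|=1.03826 →lo
  mid=-2.38669 |R|=0.54756 →hi
  mid=-2.59846 |R|=0.75297 →hi
  mid=-2.70435 |R|=0.88466 →hi
  mid=-2.75729 |R|=0.95859 →hi
  mid=-2.78376 |R|=0.99769 →hi
  mid=-2.79700 |R|=1.01779 →lo
  ...
  [-2.78542,-2.78521] ⇒ x*=-2.7853
So |R|<1 on (-2.7853, 0).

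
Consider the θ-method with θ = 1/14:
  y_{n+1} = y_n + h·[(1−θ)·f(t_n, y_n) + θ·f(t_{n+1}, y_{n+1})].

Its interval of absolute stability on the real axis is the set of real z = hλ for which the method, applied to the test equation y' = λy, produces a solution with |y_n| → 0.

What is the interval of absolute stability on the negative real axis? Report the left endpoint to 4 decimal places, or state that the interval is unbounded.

z∈(-2.3333,0).

On y'=λy, z=hλ:
  y_{n+1} = y_n + z·[13/14·y_n + 1/14·y_{n+1}] ⇒ (1 − 1/14z)y_{n+1} = (1 + 13/14z)y_n
  ⇒ R(z) = (1 + 13/14z)/(1 − 1/14z).

Need |R(x)|<1, x<0.
x=-1.3: |R|=0.1895
R=−1: 1+13/14x = −1+1/14x ⇒ -6/7x=2 ⇒ x=2/(-6/7)=-2.3333
Confirm numerically:
  x=-2.063: |R|=0.79805 <1
  x=-1.956: |R|=0.71622 <1
  x=-1.729: |R|=0.53894 <1
  x=-1.088: |R|=0.00954 <1
  x=-2.680: |R|=1.24940 >1
  x=-2.501: |R|=1.12193 >1
  x=-2.500: |R|=1.12121 >1
So |R|<1 on (-2.3333, 0).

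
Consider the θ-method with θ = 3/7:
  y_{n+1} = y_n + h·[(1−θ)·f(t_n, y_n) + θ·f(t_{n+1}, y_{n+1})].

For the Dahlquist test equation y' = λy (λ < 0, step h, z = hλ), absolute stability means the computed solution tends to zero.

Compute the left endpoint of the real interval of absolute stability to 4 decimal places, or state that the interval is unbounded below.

Set f=λy, z=hλ:
  y_{n+1} = y_n + z·[4/7·y_n + 3/7·y_{n+1}] ⇒ (1 − 3/7z)y_{n+1} = (1 + 4/7z)y_n
  Hence R(z) = (1 + 4/7z)/(1 − 3/7z).

Boundary: |R(x)|=1, x<0.
x=-0.94: |R|=0.3299
R=−1: 1+4/7x = −1+3/7x ⇒ -1/7x=2 ⇒ x=2/(-1/7)=-14.0000
Confirm numerically:
  x=-7.361: |R|=0.77172 <1
  x=-7.079: |R|=0.75490 <1
  x=-6.169: |R|=0.69299 <1
  x=-14.073: |R|=1.00148 >1
  x=-14.066: |R|=1.00134 >1
  x=-14.063: |R|=1.00128 >1
Stable set (-14.0000, 0).

left endpoint -14.0000.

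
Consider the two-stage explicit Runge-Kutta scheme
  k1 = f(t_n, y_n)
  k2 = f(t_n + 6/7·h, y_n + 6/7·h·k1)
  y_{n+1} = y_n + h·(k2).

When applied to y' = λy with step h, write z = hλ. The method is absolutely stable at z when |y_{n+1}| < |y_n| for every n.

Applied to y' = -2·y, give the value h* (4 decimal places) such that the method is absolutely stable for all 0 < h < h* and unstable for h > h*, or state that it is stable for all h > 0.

(-1.1667,0); λ=-2 ⇒ h* = (7/6)/2 = 0.5833.

With y'=λy (z=hλ):
  k1=λy_n ⇒ h·k1=z·y_n;  k2=λ(1+6/7z)y_n ⇒ h·k2=z(1+6/7z)y_n
  y_{n+1}/y_n = 1 + z(1+6/7z) = 1 + z + 6/7z²
  ⇒ R(z) = 1 + z + 6/7z².

Find x<0 with |R(x)|<1.
x=-0.7: |R|=0.7200
R=1: x+6/7x²=0 ⇒ x=−7/6=-1.1667; min R=1−1/(4·6/7)=0.7083>−1
Confirm numerically:
  x=-0.811: |R|=0.75276 <1
  x=-0.502: |R|=0.71400 <1
  x=-0.479: |R|=0.71766 <1
  x=-1.670: |R|=1.72049 >1
  x=-1.356: |R|=1.22006 >1
  x=-1.345: |R|=1.20559 >1
So |R|<1 on (-1.1667, 0).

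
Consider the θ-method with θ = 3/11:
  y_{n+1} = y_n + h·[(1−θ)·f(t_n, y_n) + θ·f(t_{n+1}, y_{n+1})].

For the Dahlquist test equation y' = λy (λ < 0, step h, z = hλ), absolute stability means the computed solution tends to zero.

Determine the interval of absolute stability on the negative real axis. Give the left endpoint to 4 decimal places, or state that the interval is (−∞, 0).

Set f=λy, z=hλ:
  y_{n+1} = y_n + z·[8/11·y_n + 3/11·y_{n+1}] ⇒ (1 − 3/11z)y_{n+1} = (1 + 8/11z)y_n
  so R(z) = (1 + 8/11z)/(1 − 3/11z).

Find x<0 with |R(x)|<1.
x=-0.33: |R|=0.6972
R=−1: 1+8/11x = −1+3/11x ⇒ -5/11x=2 ⇒ x=2/(-5/11)=-4.4000
Confirm numerically:
  x=-3.795: |R|=0.86486 <1
  x=-3.677: |R|=0.83591 <1
  x=-3.612: |R|=0.81956 <1
  x=-3.442: |R|=0.77539 <1
  x=-4.902: |R|=1.09764 >1
  x=-4.747: |R|=1.06874 >1
So |R|<1 on (-4.4000, 0).

z∈(-4.4000,0).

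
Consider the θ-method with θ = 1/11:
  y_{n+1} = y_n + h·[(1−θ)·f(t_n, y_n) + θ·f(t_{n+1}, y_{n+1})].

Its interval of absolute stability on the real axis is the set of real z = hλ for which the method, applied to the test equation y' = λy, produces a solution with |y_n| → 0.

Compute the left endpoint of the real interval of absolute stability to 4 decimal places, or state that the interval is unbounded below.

left endpoint -2.4444.

With y'=λy (z=hλ):
  y_{n+1} = y_n + z·[10/11·y_n + 1/11·y_{n+1}] ⇒ (1 − 1/11z)y_{n+1} = (1 + 10/11z)y_n
  R(z) = (1 + 10/11z)/(1 − 1/11z).

Find x<0 with |R(x)|<1.
x=-0.3: |R|=0.7080
R=−1: 1+10/11x = −1+1/11x ⇒ -9/11x=2 ⇒ x=2/(-9/11)=-2.4444
Confirm numerically:
  x=-2.336: |R|=0.92681 <1
  x=-2.213: |R|=0.84235 <1
  x=-2.155: |R|=0.80198 <1
  x=-2.922: |R|=1.30872 >1
  x=-2.905: |R|=1.29809 >1
  x=-2.701: |R|=1.16853 >1
So |R|<1 on (-2.4444, 0).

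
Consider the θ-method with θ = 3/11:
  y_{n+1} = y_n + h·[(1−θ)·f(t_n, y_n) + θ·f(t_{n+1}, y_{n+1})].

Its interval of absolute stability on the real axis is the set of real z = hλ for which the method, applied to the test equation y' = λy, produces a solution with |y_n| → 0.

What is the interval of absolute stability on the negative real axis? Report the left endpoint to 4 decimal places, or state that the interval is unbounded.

z∈(-4.4000,0).

Test eqn y'=λy, z=hλ:
  y_{n+1} = y_n + z·[8/11·y_n + 3/11·y_{n+1}] ⇒ (1 − 3/11z)y_{n+1} = (1 + 8/11z)y_n
  R(z) = (1 + 8/11z)/(1 − 3/11z).

Solve |R(x)|<1 on ℝ⁻.
x=-1.59: |R|=0.1091
R=−1: 1+8/11x = −1+3/11x ⇒ -5/11x=2 ⇒ x=2/(-5/11)=-4.4000
Confirm numerically:
  x=-3.774: |R|=0.85978 <1
  x=-3.661: |R|=0.83192 <1
  x=-3.126: |R|=0.68741 <1
  x=-4.889: |R|=1.09526 >1
  x=-4.467: |R|=1.01373 >1
Stable set (-4.4000, 0).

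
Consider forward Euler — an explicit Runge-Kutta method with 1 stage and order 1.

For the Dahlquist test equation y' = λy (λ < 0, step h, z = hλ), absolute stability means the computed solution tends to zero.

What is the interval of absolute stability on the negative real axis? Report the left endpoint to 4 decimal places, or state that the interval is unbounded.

Set f=λy, z=hλ:
  order 1, 1-stage ⇒ R(z)=1+z
  (e.g. R(-0.41)=0.59000, |R|=0.59000)

Boundary: |R(x)|=1, x<0.
x=-0.41: |R|=0.5900
|R(-2.1)|=1.1000 |R(-1.93)|=0.9300 |R(-1.79)|=0.7900
Bisect:
  x_lo=-2.4734 |R|=1.4734  x_hi=-0.0533 |R|=0.9467
  mid=-1.26332 |R|=0.26332 →hi
  mid=-1.86834 |R|=0.86834 →hi
  mid=-2.17085 |R|=1.17085 →lo
  mid=-2.01959 |R|=1.01959 →lo
  mid=-1.94397 |R|=0.94397 →hi
  mid=-1.98178 |R|=0.98178 →hi
  mid=-2.00069 |R|=1.00069 →lo
  mid=-1.99123 |R|=0.99123 →hi
  mid=-1.99596 |R|=0.99596 →hi
  mid=-1.99832 |R|=0.99832 →hi
  ...
  [-2.00010,-1.99995] ⇒ x*=-2.0000
So |R|<1 on (-2.0000, 0).

(-2.0000, 0).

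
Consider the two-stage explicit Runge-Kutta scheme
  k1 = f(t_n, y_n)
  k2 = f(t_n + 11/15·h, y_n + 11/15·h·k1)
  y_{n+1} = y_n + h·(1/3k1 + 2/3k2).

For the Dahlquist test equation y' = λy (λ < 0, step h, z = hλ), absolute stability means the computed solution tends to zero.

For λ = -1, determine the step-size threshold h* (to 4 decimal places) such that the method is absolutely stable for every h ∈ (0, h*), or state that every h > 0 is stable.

With y'=λy (z=hλ):
  k1=λy_n ⇒ h·k1=z·y_n;  k2=λ(1+11/15z)y_n ⇒ h·k2=z(1+11/15z)y_n
  y_{n+1}/y_n = 1 + 1/3z + 2/3z(1+11/15z) = 1 + z + 22/45z²
  R(z) = 1 + z + 22/45z².

Boundary: |R(x)|=1, x<0.
x=-0.54: |R|=0.6026
R=1: x+22/45x²=0 ⇒ x=−45/22=-2.0455; min R=1−1/(4·22/45)=0.4886>−1
Confirm numerically:
  x=-1.689: |R|=0.70566 <1
  x=-1.492: |R|=0.59630 <1
  x=-1.430: |R|=0.56973 <1
  x=-2.196: |R|=1.16163 >1
  x=-2.119: |R|=1.07619 >1
Stable set (-2.0455, 0).

(-2.0455,0); λ=-1 ⇒ h* = (45/22)/1 = 2.0455.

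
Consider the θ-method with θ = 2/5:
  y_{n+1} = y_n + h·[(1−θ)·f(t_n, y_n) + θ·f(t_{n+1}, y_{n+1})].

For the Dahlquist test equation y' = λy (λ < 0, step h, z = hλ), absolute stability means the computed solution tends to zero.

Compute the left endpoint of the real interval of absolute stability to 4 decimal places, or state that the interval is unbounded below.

Test eqn y'=λy, z=hλ:
  y_{n+1} = y_n + z·[3/5·y_n + 2/5·y_{n+1}] ⇒ (1 − 2/5z)y_{n+1} = (1 + 3/5z)y_n
  Hence R(z) = (1 + 3/5z)/(1 − 2/5z).

Boundary: |R(x)|=1, x<0.
x=-0.42: |R|=0.6404
R=−1: 1+3/5x = −1+2/5x ⇒ -1/5x=2 ⇒ x=2/(-1/5)=-10.0000
Confirm numerically:
  x=-9.500: |R|=0.97917 <1
  x=-7.007: |R|=0.84259 <1
  x=-4.868: |R|=0.65174 <1
  x=-10.447: |R|=1.01726 >1
  x=-10.389: |R|=1.01509 >1
  x=-10.187: |R|=1.00737 >1
So |R|<1 on (-10.0000, 0).

left endpoint -10.0000.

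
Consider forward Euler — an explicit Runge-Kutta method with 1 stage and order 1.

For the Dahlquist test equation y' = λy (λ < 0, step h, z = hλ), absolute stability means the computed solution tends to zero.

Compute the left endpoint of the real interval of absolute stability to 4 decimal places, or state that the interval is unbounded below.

Test eqn y'=λy, z=hλ:
  order 1, 1-stage ⇒ R(z)=1+z
  (e.g. R(-1.59)=-0.59000, |R|=0.59000)

Find x<0 with |R(x)|<1.
x=-1.59: |R|=0.5900
|R(-2.18)|=1.1800 |R(-0.91)|=0.0900 |R(-0.68)|=0.3200
Bisect:
  x_lo=-2.7565 |R|=1.7565  x_hi=-0.2017 |R|=0.7983
  mid=-1.47911 |R|=0.47911 →hi
  mid=-2.11779 |R|=1.11779 →lo
  mid=-1.79845 |R|=0.79845 →hi
  mid=-1.95812 |R|=0.95812 →hi
  mid=-2.03795 |R|=1.03795 →lo
  mid=-1.99804 |R|=0.99804 →hi
  mid=-2.01800 |R|=1.01800 →lo
  mid=-2.00802 |R|=1.00802 →lo
  mid=-2.00303 |R|=1.00303 →lo
  ...
  [-2.00006,-1.99991] ⇒ x*=-2.0000
Stable set (-2.0000, 0).

z* = -2.0000.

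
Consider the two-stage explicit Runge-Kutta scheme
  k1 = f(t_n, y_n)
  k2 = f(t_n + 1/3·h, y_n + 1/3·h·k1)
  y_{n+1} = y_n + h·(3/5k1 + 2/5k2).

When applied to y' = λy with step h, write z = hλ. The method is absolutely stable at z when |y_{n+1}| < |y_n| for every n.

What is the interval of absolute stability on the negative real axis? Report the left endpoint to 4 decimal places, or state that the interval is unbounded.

z∈(-7.5000,0).

With y'=λy (z=hλ):
  k1=λy_n ⇒ h·k1=z·y_n;  k2=λ(1+1/3z)y_n ⇒ h·k2=z(1+1/3z)y_n
  y_{n+1}/y_n = 1 + 3/5z + 2/5z(1+1/3z) = 1 + z + 2/15z²
  R(z) = 1 + z + 2/15z².

Find x<0 with |R(x)|<1.
x=-1.15: |R|=0.0263
R=1: x+2/15x²=0 ⇒ x=−15/2=-7.5000; min R=1−1/(4·2/15)=-0.8750>−1
Confirm numerically:
  x=-7.285: |R|=0.79116 <1
  x=-6.267: |R|=0.03029 <1
  x=-5.027: |R|=0.65757 <1
  x=-4.063: |R|=0.86194 <1
  x=-8.024: |R|=1.56061 >1
  x=-7.711: |R|=1.21694 >1
  x=-7.616: |R|=1.11779 >1
Stable set (-7.5000, 0).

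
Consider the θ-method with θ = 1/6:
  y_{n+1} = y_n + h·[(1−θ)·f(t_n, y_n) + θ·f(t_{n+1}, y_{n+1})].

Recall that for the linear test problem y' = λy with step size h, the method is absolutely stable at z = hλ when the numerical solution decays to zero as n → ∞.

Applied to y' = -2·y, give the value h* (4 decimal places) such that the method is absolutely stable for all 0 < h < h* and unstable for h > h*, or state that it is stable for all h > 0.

(-3.0000,0); λ=-2 ⇒ h* = (3)/2 = 1.5000.

Set f=λy, z=hλ:
  y_{n+1} = y_n + z·[5/6·y_n + 1/6·y_{n+1}] ⇒ (1 − 1/6z)y_{n+1} = (1 + 5/6z)y_n
  ⇒ R(z) = (1 + 5/6z)/(1 − 1/6z).

Find x<0 with |R(x)|<1.
x=-1.73: |R|=0.3428
R=−1: 1+5/6x = −1+1/6x ⇒ -2/3x=2 ⇒ x=2/(-2/3)=-3.0000
Confirm numerically:
  x=-2.270: |R|=0.64692 <1
  x=-1.824: |R|=0.39877 <1
  x=-1.271: |R|=0.04882 <1
  x=-3.537: |R|=1.22523 >1
  x=-3.324: |R|=1.13900 >1
  x=-3.167: |R|=1.07287 >1
Stable set (-3.0000, 0).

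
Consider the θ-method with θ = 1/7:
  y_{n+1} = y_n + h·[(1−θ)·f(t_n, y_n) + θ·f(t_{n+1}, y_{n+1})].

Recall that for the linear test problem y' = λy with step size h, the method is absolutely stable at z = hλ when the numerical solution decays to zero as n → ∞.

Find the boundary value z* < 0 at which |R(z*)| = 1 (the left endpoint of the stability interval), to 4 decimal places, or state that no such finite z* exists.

z* = -2.8000.

With y'=λy (z=hλ):
  y_{n+1} = y_n + z·[6/7·y_n + 1/7·y_{n+1}] ⇒ (1 − 1/7z)y_{n+1} = (1 + 6/7z)y_n
  R(z) = (1 + 6/7z)/(1 − 1/7z).

Find x<0 with |R(x)|<1.
x=-1.23: |R|=0.0462
R=−1: 1+6/7x = −1+1/7x ⇒ -5/7x=2 ⇒ x=2/(-5/7)=-2.8000
Confirm numerically:
  x=-2.496: |R|=0.83993 <1
  x=-1.765: |R|=0.40958 <1
  x=-1.741: |R|=0.39423 <1
  x=-1.643: |R|=0.33067 <1
  x=-3.370: |R|=1.27483 >1
  x=-2.869: |R|=1.03496 >1
Interval (-2.8000, 0).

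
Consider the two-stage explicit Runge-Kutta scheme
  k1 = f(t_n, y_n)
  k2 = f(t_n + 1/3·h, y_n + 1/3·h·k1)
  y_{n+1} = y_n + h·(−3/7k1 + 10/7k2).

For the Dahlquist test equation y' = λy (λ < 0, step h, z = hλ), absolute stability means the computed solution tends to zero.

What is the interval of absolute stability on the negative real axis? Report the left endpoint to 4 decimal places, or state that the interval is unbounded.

Test eqn y'=λy, z=hλ:
  k1=λy_n ⇒ h·k1=z·y_n;  k2=λ(1+1/3z)y_n ⇒ h·k2=z(1+1/3z)y_n
  y_{n+1}/y_n = 1 − 3/7z + 10/7z(1+1/3z) = 1 + z + 10/21z²
  R(z) = 1 + z + 10/21z².

Need |R(x)|<1, x<0.
x=-1.6: |R|=0.6190
R=1: x+10/21x²=0 ⇒ x=−21/10=-2.1000; min R=1−1/(4·10/21)=0.4750>−1
Confirm numerically:
  x=-1.966: |R|=0.87455 <1
  x=-1.772: |R|=0.72323 <1
  x=-1.571: |R|=0.60426 <1
  x=-1.067: |R|=0.47514 <1
  x=-2.460: |R|=1.42171 >1
  x=-2.329: |R|=1.25397 >1
  x=-2.282: |R|=1.19777 >1
Interval (-2.1000, 0).

z∈(-2.1000,0).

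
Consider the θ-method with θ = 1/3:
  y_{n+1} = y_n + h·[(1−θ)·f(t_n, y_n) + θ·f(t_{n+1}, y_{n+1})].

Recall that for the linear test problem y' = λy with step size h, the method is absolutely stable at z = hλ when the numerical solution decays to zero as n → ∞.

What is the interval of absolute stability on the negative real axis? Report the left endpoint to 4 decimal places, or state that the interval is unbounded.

(-6.0000, 0).

On y'=λy, z=hλ:
  y_{n+1} = y_n + z·[2/3·y_n + 1/3·y_{n+1}] ⇒ (1 − 1/3z)y_{n+1} = (1 + 2/3z)y_n
  ⇒ R(z) = (1 + 2/3z)/(1 − 1/3z).

Need |R(x)|<1, x<0.
x=-0.97: |R|=0.2670
R=−1: 1+2/3x = −1+1/3x ⇒ -1/3x=2 ⇒ x=2/(-1/3)=-6.0000
Confirm numerically:
  x=-5.265: |R|=0.91107 <1
  x=-4.569: |R|=0.81094 <1
  x=-4.318: |R|=0.77016 <1
  x=-4.178: |R|=0.74617 <1
  x=-6.561: |R|=1.05868 >1
  x=-6.214: |R|=1.02323 >1
  x=-6.180: |R|=1.01961 >1
Interval (-6.0000, 0).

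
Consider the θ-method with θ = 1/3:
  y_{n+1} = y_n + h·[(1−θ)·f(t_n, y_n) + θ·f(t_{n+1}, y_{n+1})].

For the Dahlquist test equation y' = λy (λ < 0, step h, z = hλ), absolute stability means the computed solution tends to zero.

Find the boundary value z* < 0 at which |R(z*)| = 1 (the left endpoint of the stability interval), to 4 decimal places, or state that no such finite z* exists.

Set f=λy, z=hλ:
  y_{n+1} = y_n + z·[2/3·y_n + 1/3·y_{n+1}] ⇒ (1 − 1/3z)y_{n+1} = (1 + 2/3z)y_n
  so R(z) = (1 + 2/3z)/(1 − 1/3z).

Solve |R(x)|<1 on ℝ⁻.
x=-1.28: |R|=0.1028
R=−1: 1+2/3x = −1+1/3x ⇒ -1/3x=2 ⇒ x=2/(-1/3)=-6.0000
Confirm numerically:
  x=-5.249: |R|=0.90896 <1
  x=-4.365: |R|=0.77800 <1
  x=-2.518: |R|=0.36897 <1
  x=-6.597: |R|=1.06221 >1
  x=-6.305: |R|=1.03278 >1
  x=-6.248: |R|=1.02682 >1
Stable set (-6.0000, 0).

left endpoint -6.0000.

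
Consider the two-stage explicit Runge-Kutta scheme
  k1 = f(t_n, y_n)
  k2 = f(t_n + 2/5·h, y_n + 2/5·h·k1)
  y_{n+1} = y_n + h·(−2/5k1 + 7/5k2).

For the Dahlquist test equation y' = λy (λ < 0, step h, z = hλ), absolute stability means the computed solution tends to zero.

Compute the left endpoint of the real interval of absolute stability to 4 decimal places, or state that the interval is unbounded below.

z* = -1.7857.

On y'=λy, z=hλ:
  k1=λy_n ⇒ h·k1=z·y_n;  k2=λ(1+2/5z)y_n ⇒ h·k2=z(1+2/5z)y_n
  y_{n+1}/y_n = 1 − 2/5z + 7/5z(1+2/5z) = 1 + z + 14/25z²
  Hence R(z) = 1 + z + 14/25z².

Need |R(x)|<1, x<0.
x=-1.79: |R|=1.0043
R=1: x+14/25x²=0 ⇒ x=−25/14=-1.7857; min R=1−1/(4·14/25)=0.5536>−1
Confirm numerically:
  x=-1.406: |R|=0.70103 <1
  x=-1.394: |R|=0.69421 <1
  x=-1.056: |R|=0.56848 <1
  x=-0.807: |R|=0.55770 <1
  x=-2.376: |R|=1.78541 >1
  x=-2.274: |R|=1.62180 >1
So |R|<1 on (-1.7857, 0).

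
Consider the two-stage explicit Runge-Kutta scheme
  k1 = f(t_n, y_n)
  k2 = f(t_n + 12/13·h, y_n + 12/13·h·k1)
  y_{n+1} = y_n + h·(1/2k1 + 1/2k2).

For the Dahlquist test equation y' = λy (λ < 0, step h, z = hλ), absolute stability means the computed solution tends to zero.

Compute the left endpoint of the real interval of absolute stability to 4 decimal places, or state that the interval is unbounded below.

z* = -2.1667.

On y'=λy, z=hλ:
  k1=λy_n ⇒ h·k1=z·y_n;  k2=λ(1+12/13z)y_n ⇒ h·k2=z(1+12/13z)y_n
  y_{n+1}/y_n = 1 + 1/2z + 1/2z(1+12/13z) = 1 + z + 6/13z²
  R(z) = 1 + z + 6/13z².

Boundary: |R(x)|=1, x<0.
x=-1.37: |R|=0.4963
R=1: x+6/13x²=0 ⇒ x=−13/6=-2.1667; min R=1−1/(4·6/13)=0.4583>−1
Confirm numerically:
  x=-1.602: |R|=0.58249 <1
  x=-1.496: |R|=0.53693 <1
  x=-1.131: |R|=0.45938 <1
  x=-0.928: |R|=0.46947 <1
  x=-2.612: |R|=1.53687 >1
  x=-2.341: |R|=1.18836 >1
So |R|<1 on (-2.1667, 0).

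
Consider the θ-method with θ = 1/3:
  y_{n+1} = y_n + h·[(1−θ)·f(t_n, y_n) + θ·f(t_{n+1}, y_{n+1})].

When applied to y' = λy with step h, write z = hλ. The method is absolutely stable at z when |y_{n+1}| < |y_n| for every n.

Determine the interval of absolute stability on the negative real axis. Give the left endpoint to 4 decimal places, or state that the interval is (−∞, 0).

z∈(-6.0000,0).

Test eqn y'=λy, z=hλ:
  y_{n+1} = y_n + z·[2/3·y_n + 1/3·y_{n+1}] ⇒ (1 − 1/3z)y_{n+1} = (1 + 2/3z)y_n
  R(z) = (1 + 2/3z)/(1 − 1/3z).

Need |R(x)|<1, x<0.
x=-1.68: |R|=0.0769
R=−1: 1+2/3x = −1+1/3x ⇒ -1/3x=2 ⇒ x=2/(-1/3)=-6.0000
Confirm numerically:
  x=-5.933: |R|=0.99250 <1
  x=-5.659: |R|=0.96062 <1
  x=-5.323: |R|=0.91866 <1
  x=-2.536: |R|=0.37428 <1
  x=-6.490: |R|=1.05163 >1
  x=-6.476: |R|=1.05023 >1
  x=-6.091: |R|=1.01001 >1
Stable set (-6.0000, 0).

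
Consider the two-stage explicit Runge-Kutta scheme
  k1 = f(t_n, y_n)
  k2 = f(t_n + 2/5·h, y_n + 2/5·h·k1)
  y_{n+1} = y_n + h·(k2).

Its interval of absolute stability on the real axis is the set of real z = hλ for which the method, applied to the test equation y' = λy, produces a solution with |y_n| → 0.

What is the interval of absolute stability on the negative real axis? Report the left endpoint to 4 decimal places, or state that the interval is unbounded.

Set f=λy, z=hλ:
  k1=λy_n ⇒ h·k1=z·y_n;  k2=λ(1+2/5z)y_n ⇒ h·k2=z(1+2/5z)y_n
  y_{n+1}/y_n = 1 + z(1+2/5z) = 1 + z + 2/5z²
  R(z) = 1 + z + 2/5z².

Find x<0 with |R(x)|<1.
x=-1.2: |R|=0.3760
R=1: x+2/5x²=0 ⇒ x=−5/2=-2.5000; min R=1−1/(4·2/5)=0.3750>−1
Confirm numerically:
  x=-2.438: |R|=0.93954 <1
  x=-1.590: |R|=0.42124 <1
  x=-1.534: |R|=0.40726 <1
  x=-1.315: |R|=0.37669 <1
  x=-2.939: |R|=1.51609 >1
  x=-2.763: |R|=1.29067 >1
Interval (-2.5000, 0).

z∈(-2.5000,0).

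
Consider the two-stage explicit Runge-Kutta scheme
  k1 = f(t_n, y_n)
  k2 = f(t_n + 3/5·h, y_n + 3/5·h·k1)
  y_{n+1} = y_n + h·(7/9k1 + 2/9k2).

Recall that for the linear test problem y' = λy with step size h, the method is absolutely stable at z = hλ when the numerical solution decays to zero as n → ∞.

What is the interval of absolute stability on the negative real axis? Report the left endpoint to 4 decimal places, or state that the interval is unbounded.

With y'=λy (z=hλ):
  k1=λy_n ⇒ h·k1=z·y_n;  k2=λ(1+3/5z)y_n ⇒ h·k2=z(1+3/5z)y_n
  y_{n+1}/y_n = 1 + 7/9z + 2/9z(1+3/5z) = 1 + z + 2/15z²
  Hence R(z) = 1 + z + 2/15z².

Boundary: |R(x)|=1, x<0.
x=-1.45: |R|=0.1697
R=1: x+2/15x²=0 ⇒ x=−15/2=-7.5000; min R=1−1/(4·2/15)=-0.8750>−1
Confirm numerically:
  x=-7.304: |R|=0.80912 <1
  x=-4.386: |R|=0.82107 <1
  x=-3.751: |R|=0.87500 <1
  x=-8.018: |R|=1.55378 >1
  x=-7.969: |R|=1.49833 >1
  x=-7.865: |R|=1.38276 >1
So |R|<1 on (-7.5000, 0).

(-7.5000, 0).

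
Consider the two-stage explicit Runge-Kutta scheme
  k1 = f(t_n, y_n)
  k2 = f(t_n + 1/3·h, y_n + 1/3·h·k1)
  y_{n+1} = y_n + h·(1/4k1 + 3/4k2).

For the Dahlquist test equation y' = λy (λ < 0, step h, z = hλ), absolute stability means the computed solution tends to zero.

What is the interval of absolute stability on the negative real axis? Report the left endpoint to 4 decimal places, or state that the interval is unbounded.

z∈(-4.0000,0).

With y'=λy (z=hλ):
  k1=λy_n ⇒ h·k1=z·y_n;  k2=λ(1+1/3z)y_n ⇒ h·k2=z(1+1/3z)y_n
  y_{n+1}/y_n = 1 + 1/4z + 3/4z(1+1/3z) = 1 + z + 1/4z²
  ⇒ R(z) = 1 + z + 1/4z².

Boundary: |R(x)|=1, x<0.
x=-1.63: |R|=0.0342
R=1: x+1/4x²=0 ⇒ x=−4=-4.0000; min R=1−1/(4·1/4)=0.0000>−1
Confirm numerically:
  x=-3.467: |R|=0.53802 <1
  x=-2.076: |R|=0.00144 <1
  x=-1.729: |R|=0.01836 <1
  x=-4.467: |R|=1.52152 >1
  x=-4.369: |R|=1.40304 >1
Interval (-4.0000, 0).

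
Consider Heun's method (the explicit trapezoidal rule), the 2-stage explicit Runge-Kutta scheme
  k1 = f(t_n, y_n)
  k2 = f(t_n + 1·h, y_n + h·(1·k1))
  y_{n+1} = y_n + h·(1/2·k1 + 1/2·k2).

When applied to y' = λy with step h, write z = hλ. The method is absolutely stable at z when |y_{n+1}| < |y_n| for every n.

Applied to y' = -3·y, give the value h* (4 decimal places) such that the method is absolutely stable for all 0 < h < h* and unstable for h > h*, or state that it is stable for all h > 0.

(-2.0000,0); λ=-3 ⇒ h* = 0.6667.

With y'=λy (z=hλ):
  order 2, 2-stage ⇒ R(z)=1+z+z^2/2
  (e.g. R(-0.89)=0.50605, |R|=0.50605)

Find x<0 with |R(x)|<1.
x=-0.89: |R|=0.5061
|R(-1.46)|=0.6058 |R(-0.67)|=0.5544 |R(-0.62)|=0.5722
Bisect:
  x_lo=-2.4468 |R|=1.5466  x_hi=-0.2832 |R|=0.7569
  mid=-1.36503 |R|=0.56662 →hi
  mid=-1.90592 |R|=0.91035 →hi
  mid=-2.17637 |R|=1.19192 →lo
  mid=-2.04115 |R|=1.04199 →lo
  mid=-1.97353 |R|=0.97388 →hi
  mid=-2.00734 |R|=1.00737 →lo
  mid=-1.99044 |R|=0.99048 →hi
  ...
  [-2.00008,-1.99995] ⇒ x*=-2.0000
So |R|<1 on (-2.0000, 0).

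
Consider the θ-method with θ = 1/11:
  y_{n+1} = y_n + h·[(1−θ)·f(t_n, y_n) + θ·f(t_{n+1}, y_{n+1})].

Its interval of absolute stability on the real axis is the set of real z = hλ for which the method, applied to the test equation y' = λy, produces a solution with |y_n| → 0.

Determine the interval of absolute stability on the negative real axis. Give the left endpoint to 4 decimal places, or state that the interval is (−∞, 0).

Test eqn y'=λy, z=hλ:
  y_{n+1} = y_n + z·[10/11·y_n + 1/11·y_{n+1}] ⇒ (1 − 1/11z)y_{n+1} = (1 + 10/11z)y_n
  so R(z) = (1 + 10/11z)/(1 − 1/11z).

Find x<0 with |R(x)|<1.
x=-0.79: |R|=0.2629
R=−1: 1+10/11x = −1+1/11x ⇒ -9/11x=2 ⇒ x=2/(-9/11)=-2.4444
Confirm numerically:
  x=-1.897: |R|=0.61797 <1
  x=-1.813: |R|=0.55647 <1
  x=-1.496: |R|=0.31690 <1
  x=-2.920: |R|=1.30747 >1
  x=-2.734: |R|=1.18975 >1
  x=-2.676: |R|=1.15238 >1
Interval (-2.4444, 0).

z∈(-2.4444,0).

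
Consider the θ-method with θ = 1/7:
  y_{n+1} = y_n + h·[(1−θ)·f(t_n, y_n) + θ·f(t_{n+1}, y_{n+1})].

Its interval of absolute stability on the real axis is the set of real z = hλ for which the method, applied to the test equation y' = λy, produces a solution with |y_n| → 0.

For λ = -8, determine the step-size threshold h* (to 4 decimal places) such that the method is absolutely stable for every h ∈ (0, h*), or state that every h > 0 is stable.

On y'=λy, z=hλ:
  y_{n+1} = y_n + z·[6/7·y_n + 1/7·y_{n+1}] ⇒ (1 − 1/7z)y_{n+1} = (1 + 6/7z)y_n
  R(z) = (1 + 6/7z)/(1 − 1/7z).

Need |R(x)|<1, x<0.
x=-1.04: |R|=0.0945
R=−1: 1+6/7x = −1+1/7x ⇒ -5/7x=2 ⇒ x=2/(-5/7)=-2.8000
Confirm numerically:
  x=-2.164: |R|=0.65299 <1
  x=-2.022: |R|=0.56883 <1
  x=-1.413: |R|=0.17568 <1
  x=-3.329: |R|=1.25608 >1
  x=-3.205: |R|=1.19843 >1
  x=-3.128: |R|=1.16193 >1
Interval (-2.8000, 0).

(-2.8000,0); λ=-8 ⇒ h* = (14/5)/8 = 0.3500.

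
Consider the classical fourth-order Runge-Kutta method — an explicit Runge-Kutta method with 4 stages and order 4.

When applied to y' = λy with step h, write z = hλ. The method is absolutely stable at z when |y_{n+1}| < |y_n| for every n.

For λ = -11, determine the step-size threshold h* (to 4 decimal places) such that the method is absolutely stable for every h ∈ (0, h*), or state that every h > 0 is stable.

(-2.7853,0); λ=-11 ⇒ h* = 0.2532.

Set f=λy, z=hλ:
  order 4, 4-stage ⇒ R(z)=1+z+z^2/2+z^3/6+z^4/24
  (e.g. R(-0.78)=0.46053, |R|=0.46053)

Solve |R(x)|<1 on ℝ⁻.
x=-0.78: |R|=0.4605
|R(-1.46)|=0.2764 |R(-1.22)|=0.3139 |R(-1.19)|=0.3207
Bisect:
  x_lo=-3.4990 |R|=2.7283  x_hi=-0.0837 |R|=0.9197
  mid=-1.79136 |R|=0.28412 →hi
  mid=-2.64519 |R|=0.80852 →hi
  mid=-3.07211 |R|=1.52584 →lo
  mid=-2.85865 |R|=1.11635 →lo
  mid=-2.75192 |R|=0.95084 →hi
  mid=-2.80528 |R|=1.03056 →lo
  mid=-2.77860 |R|=0.98996 →hi
  ...
  [-2.78548,-2.78527] ⇒ x*=-2.7853
So |R|<1 on (-2.7853, 0).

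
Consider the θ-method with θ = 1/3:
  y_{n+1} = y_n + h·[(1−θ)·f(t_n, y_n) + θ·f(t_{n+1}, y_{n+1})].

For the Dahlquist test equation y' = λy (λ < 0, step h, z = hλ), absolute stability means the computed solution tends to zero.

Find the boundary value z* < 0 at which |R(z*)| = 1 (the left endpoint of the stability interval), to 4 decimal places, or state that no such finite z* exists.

left endpoint -6.0000.

Set f=λy, z=hλ:
  y_{n+1} = y_n + z·[2/3·y_n + 1/3·y_{n+1}] ⇒ (1 − 1/3z)y_{n+1} = (1 + 2/3z)y_n
  R(z) = (1 + 2/3z)/(1 − 1/3z).

Need |R(x)|<1, x<0.
x=-0.99: |R|=0.2556
R=−1: 1+2/3x = −1+1/3x ⇒ -1/3x=2 ⇒ x=2/(-1/3)=-6.0000
Confirm numerically:
  x=-4.059: |R|=0.72503 <1
  x=-3.656: |R|=0.64784 <1
  x=-3.179: |R|=0.54345 <1
  x=-2.978: |R|=0.49448 <1
  x=-6.307: |R|=1.03299 >1
  x=-6.292: |R|=1.03142 >1
  x=-6.084: |R|=1.00925 >1
Stable set (-6.0000, 0).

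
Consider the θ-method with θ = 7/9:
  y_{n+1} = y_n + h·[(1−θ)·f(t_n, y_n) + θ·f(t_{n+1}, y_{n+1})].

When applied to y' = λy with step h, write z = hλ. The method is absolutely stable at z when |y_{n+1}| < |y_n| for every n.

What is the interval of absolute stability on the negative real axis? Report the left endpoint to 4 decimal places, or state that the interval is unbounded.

Test eqn y'=λy, z=hλ:
  y_{n+1} = y_n + z·[2/9·y_n + 7/9·y_{n+1}] ⇒ (1 − 7/9z)y_{n+1} = (1 + 2/9z)y_n
  so R(z) = (1 + 2/9z)/(1 − 7/9z).

Find x<0 with |R(x)|<1.
x=-0.82: |R|=0.4993
x=-2: |R|=0.2174
x=-10: |R|=0.1392
x=-100: |R|=0.2694
θ=7/9≥1/2 ⇒ |1+2/9x|<|1−7/9x| ∀x<0 ⇒ unbounded interval.

unbounded; (−∞, 0).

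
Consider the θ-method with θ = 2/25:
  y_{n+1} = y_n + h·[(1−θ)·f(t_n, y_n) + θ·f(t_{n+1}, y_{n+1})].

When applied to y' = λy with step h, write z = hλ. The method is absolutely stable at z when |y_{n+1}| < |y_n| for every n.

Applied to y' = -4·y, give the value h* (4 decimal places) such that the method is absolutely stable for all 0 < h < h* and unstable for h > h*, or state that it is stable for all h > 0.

(-2.3810,0); λ=-4 ⇒ h* = (50/21)/4 = 0.5952.

Test eqn y'=λy, z=hλ:
  y_{n+1} = y_n + z·[23/25·y_n + 2/25·y_{n+1}] ⇒ (1 − 2/25z)y_{n+1} = (1 + 23/25z)y_n
  so R(z) = (1 + 23/25z)/(1 − 2/25z).

Boundary: |R(x)|=1, x<0.
x=-1.2: |R|=0.0949
R=−1: 1+23/25x = −1+2/25x ⇒ -21/25x=2 ⇒ x=2/(-21/25)=-2.3810
Confirm numerically:
  x=-1.818: |R|=0.58716 <1
  x=-1.156: |R|=0.05814 <1
  x=-1.084: |R|=0.00250 <1
  x=-2.942: |R|=1.38149 >1
  x=-2.447: |R|=1.04640 >1
Interval (-2.3810, 0).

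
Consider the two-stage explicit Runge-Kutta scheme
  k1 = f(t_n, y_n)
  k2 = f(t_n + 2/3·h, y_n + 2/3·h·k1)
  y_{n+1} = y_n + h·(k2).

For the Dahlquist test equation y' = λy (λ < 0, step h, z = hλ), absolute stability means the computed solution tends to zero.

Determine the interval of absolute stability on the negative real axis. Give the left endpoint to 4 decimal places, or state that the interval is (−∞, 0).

With y'=λy (z=hλ):
  k1=λy_n ⇒ h·k1=z·y_n;  k2=λ(1+2/3z)y_n ⇒ h·k2=z(1+2/3z)y_n
  y_{n+1}/y_n = 1 + z(1+2/3z) = 1 + z + 2/3z²
  so R(z) = 1 + z + 2/3z².

Boundary: |R(x)|=1, x<0.
x=-0.83: |R|=0.6293
R=1: x+2/3x²=0 ⇒ x=−3/2=-1.5000; min R=1−1/(4·2/3)=0.6250>−1
Confirm numerically:
  x=-1.127: |R|=0.71975 <1
  x=-0.917: |R|=0.64359 <1
  x=-0.831: |R|=0.62937 <1
  x=-2.094: |R|=1.82922 >1
  x=-1.978: |R|=1.63032 >1
  x=-1.556: |R|=1.05809 >1
Interval (-1.5000, 0).

(-1.5000, 0).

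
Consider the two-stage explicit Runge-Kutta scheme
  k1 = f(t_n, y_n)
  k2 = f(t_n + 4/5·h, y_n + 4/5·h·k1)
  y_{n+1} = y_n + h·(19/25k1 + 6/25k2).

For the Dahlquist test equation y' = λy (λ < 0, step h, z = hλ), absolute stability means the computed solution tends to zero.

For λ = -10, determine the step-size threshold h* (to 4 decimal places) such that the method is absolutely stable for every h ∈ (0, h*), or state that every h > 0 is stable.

(-5.2083,0); λ=-10 ⇒ h* = (125/24)/10 = 0.5208.

Test eqn y'=λy, z=hλ:
  k1=λy_n ⇒ h·k1=z·y_n;  k2=λ(1+4/5z)y_n ⇒ h·k2=z(1+4/5z)y_n
  y_{n+1}/y_n = 1 + 19/25z + 6/25z(1+4/5z) = 1 + z + 24/125z²
  so R(z) = 1 + z + 24/125z².

Need |R(x)|<1, x<0.
x=-1.52: |R|=0.0764
R=1: x+24/125x²=0 ⇒ x=−125/24=-5.2083; min R=1−1/(4·24/125)=-0.3021>−1
Confirm numerically:
  x=-4.503: |R|=0.39019 <1
  x=-4.420: |R|=0.33099 <1
  x=-3.019: |R|=0.26904 <1
  x=-5.805: |R|=1.66502 >1
  x=-5.692: |R|=1.52858 >1
  x=-5.658: |R|=1.48849 >1
So |R|<1 on (-5.2083, 0).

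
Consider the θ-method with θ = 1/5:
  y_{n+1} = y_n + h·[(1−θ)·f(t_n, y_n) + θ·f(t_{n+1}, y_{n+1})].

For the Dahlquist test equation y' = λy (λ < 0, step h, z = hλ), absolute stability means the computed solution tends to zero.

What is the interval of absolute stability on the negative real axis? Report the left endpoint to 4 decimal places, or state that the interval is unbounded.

Test eqn y'=λy, z=hλ:
  y_{n+1} = y_n + z·[4/5·y_n + 1/5·y_{n+1}] ⇒ (1 − 1/5z)y_{n+1} = (1 + 4/5z)y_n
  R(z) = (1 + 4/5z)/(1 − 1/5z).

Need |R(x)|<1, x<0.
x=-1.34: |R|=0.0568
R=−1: 1+4/5x = −1+1/5x ⇒ -3/5x=2 ⇒ x=2/(-3/5)=-3.3333
Confirm numerically:
  x=-2.922: |R|=0.84423 <1
  x=-2.565: |R|=0.69531 <1
  x=-2.237: |R|=0.54553 <1
  x=-3.690: |R|=1.12313 >1
  x=-3.636: |R|=1.10514 >1
  x=-3.514: |R|=1.06366 >1
So |R|<1 on (-3.3333, 0).

(-3.3333, 0).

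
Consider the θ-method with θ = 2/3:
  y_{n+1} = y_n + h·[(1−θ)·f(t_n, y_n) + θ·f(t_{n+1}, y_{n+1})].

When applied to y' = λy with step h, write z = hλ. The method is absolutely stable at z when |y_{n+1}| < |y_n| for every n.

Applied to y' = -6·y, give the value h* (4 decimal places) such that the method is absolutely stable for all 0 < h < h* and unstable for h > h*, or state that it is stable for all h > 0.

interval (−∞, 0). Any h>0 works for λ=-6.

Test eqn y'=λy, z=hλ:
  y_{n+1} = y_n + z·[1/3·y_n + 2/3·y_{n+1}] ⇒ (1 − 2/3z)y_{n+1} = (1 + 1/3z)y_n
  so R(z) = (1 + 1/3z)/(1 − 2/3z).

Solve |R(x)|<1 on ℝ⁻.
x=-0.83: |R|=0.4657
x=-2: |R|=0.1429
x=-10: |R|=0.3043
x=-100: |R|=0.4778
θ=2/3≥1/2 ⇒ |1+1/3x|<|1−2/3x| ∀x<0 ⇒ stable on all of ℝ⁻.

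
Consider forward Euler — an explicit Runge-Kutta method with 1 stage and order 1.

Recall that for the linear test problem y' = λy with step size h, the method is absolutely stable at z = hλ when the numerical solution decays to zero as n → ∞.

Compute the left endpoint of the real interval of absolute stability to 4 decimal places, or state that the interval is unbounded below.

left endpoint -2.0000.

Set f=λy, z=hλ:
  order 1, 1-stage ⇒ R(z)=1+z
  (e.g. R(-1.28)=-0.28000, |R|=0.28000)

Find x<0 with |R(x)|<1.
x=-1.28: |R|=0.2800
|R(-2.35)|=1.3500 |R(-2.12)|=1.1200 |R(-0.66)|=0.3400
Bisect:
  x_lo=-2.3166 |R|=1.3166  x_hi=-0.0999 |R|=0.9001
  mid=-1.20823 |R|=0.20823 →hi
  mid=-1.76241 |R|=0.76241 →hi
  mid=-2.03950 |R|=1.03950 →lo
  mid=-1.90096 |R|=0.90096 →hi
  mid=-1.97023 |R|=0.97023 →hi
  mid=-2.00487 |R|=1.00487 →lo
  mid=-1.98755 |R|=0.98755 →hi
  mid=-1.99621 |R|=0.99621 →hi
  ...
  [-2.00013,-2.00000] ⇒ x*=-2.0000
Interval (-2.0000, 0).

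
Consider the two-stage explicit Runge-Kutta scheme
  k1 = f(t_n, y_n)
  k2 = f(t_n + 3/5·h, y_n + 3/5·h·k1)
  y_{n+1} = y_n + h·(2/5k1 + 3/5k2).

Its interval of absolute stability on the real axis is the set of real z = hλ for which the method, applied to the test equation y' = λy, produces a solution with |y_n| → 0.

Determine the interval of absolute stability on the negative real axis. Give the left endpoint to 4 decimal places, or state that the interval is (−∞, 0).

(-2.7778, 0).

On y'=λy, z=hλ:
  k1=λy_n ⇒ h·k1=z·y_n;  k2=λ(1+3/5z)y_n ⇒ h·k2=z(1+3/5z)y_n
  y_{n+1}/y_n = 1 + 2/5z + 3/5z(1+3/5z) = 1 + z + 9/25z²
  R(z) = 1 + z + 9/25z².

Boundary: |R(x)|=1, x<0.
x=-0.57: |R|=0.5470
R=1: x+9/25x²=0 ⇒ x=−25/9=-2.7778; min R=1−1/(4·9/25)=0.3056>−1
Confirm numerically:
  x=-2.698: |R|=0.92251 <1
  x=-2.348: |R|=0.63672 <1
  x=-1.454: |R|=0.30708 <1
  x=-3.314: |R|=1.63973 >1
  x=-2.957: |R|=1.19079 >1
  x=-2.920: |R|=1.14950 >1
Stable set (-2.7778, 0).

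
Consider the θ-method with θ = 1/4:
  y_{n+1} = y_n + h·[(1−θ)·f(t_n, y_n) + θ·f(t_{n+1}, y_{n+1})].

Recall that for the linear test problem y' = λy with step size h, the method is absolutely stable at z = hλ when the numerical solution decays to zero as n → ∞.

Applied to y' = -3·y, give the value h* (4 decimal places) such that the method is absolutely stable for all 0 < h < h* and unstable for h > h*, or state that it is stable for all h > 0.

Test eqn y'=λy, z=hλ:
  y_{n+1} = y_n + z·[3/4·y_n + 1/4·y_{n+1}] ⇒ (1 − 1/4z)y_{n+1} = (1 + 3/4z)y_n
  Hence R(z) = (1 + 3/4z)/(1 − 1/4z).

Find x<0 with |R(x)|<1.
x=-0.68: |R|=0.4188
R=−1: 1+3/4x = −1+1/4x ⇒ -1/2x=2 ⇒ x=2/(-1/2)=-4.0000
Confirm numerically:
  x=-3.350: |R|=0.82313 <1
  x=-2.583: |R|=0.56950 <1
  x=-1.890: |R|=0.28353 <1
  x=-1.738: |R|=0.21157 <1
  x=-4.156: |R|=1.03825 >1
  x=-4.026: |R|=1.00648 >1
Stable set (-4.0000, 0).

(-4.0000,0); λ=-3 ⇒ h* = (4)/3 = 1.3333.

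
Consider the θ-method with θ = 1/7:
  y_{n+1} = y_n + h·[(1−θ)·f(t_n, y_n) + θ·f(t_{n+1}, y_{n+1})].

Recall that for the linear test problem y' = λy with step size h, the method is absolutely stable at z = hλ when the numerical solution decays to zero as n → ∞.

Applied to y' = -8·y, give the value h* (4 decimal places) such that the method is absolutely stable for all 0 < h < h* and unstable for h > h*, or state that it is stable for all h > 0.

(-2.8000,0); λ=-8 ⇒ h* = (14/5)/8 = 0.3500.

With y'=λy (z=hλ):
  y_{n+1} = y_n + z·[6/7·y_n + 1/7·y_{n+1}] ⇒ (1 − 1/7z)y_{n+1} = (1 + 6/7z)y_n
  R(z) = (1 + 6/7z)/(1 − 1/7z).

Find x<0 with |R(x)|<1.
x=-0.98: |R|=0.1404
R=−1: 1+6/7x = −1+1/7x ⇒ -5/7x=2 ⇒ x=2/(-5/7)=-2.8000
Confirm numerically:
  x=-2.016: |R|=0.56522 <1
  x=-1.382: |R|=0.15414 <1
  x=-1.257: |R|=0.06564 <1
  x=-3.152: |R|=1.17336 >1
  x=-2.910: |R|=1.05550 >1
Interval (-2.8000, 0).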